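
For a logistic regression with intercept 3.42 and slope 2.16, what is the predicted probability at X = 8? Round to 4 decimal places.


Linear predictor: z = 3.42 + 2.16 * 8 = 20.7000.
P = 1/(1 + exp(-20.7000)) = 1/(1 + 0.0000) = 1.0000.

1.0000


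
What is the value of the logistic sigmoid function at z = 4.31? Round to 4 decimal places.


exp(-4.3100) = 0.0134.
1 + exp(-z) = 1.0134.
sigmoid = 1/1.0134 = 0.9867.

0.9867


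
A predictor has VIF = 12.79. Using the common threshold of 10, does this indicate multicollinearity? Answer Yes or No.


Compare VIF = 12.79 to the threshold of 10.
12.79 >= 10, so the answer is Yes.

Yes


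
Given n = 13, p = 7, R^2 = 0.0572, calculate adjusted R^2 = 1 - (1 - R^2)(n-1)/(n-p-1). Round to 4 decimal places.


Using the formula:
(1 - 0.0572) = 0.9428.
Multiply by 12/5: 0.9428 * 12 = 11.3136, then 11.3136 / 5 = 2.2627.
Adj R^2 = 1 - 2.2627 = -1.2627.

-1.2627


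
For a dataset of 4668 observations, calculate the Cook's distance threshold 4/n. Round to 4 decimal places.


Cook's distance cutoff = 4/n = 4/4668.
= 0.0009.

0.0009


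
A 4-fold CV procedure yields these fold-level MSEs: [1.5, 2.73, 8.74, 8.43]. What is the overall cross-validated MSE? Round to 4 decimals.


Total MSE across folds = 21.4000.
CV-MSE = 21.4000/4 = 5.3500.

5.3500


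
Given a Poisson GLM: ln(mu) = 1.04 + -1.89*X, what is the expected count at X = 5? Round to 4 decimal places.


Compute eta = 1.04 + -1.89 * 5 = -8.4100.
Apply inverse link: mu = e^-8.4100 = 0.0002.

0.0002


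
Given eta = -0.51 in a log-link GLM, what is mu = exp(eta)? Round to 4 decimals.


The inverse log link gives:
mu = exp(-0.51) = 0.6005.

0.6005


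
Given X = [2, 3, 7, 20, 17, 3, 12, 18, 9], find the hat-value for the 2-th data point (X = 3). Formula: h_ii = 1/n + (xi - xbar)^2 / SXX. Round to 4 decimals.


n = 9, xbar = 10.1111.
SXX = sum((xi - xbar)^2) = 388.8889.
h = 1/9 + (3 - 10.1111)^2 / 388.8889 = 0.2411.

0.2411


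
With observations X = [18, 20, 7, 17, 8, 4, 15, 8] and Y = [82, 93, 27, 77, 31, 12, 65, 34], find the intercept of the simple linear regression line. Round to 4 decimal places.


The slope is b1 = 4.9922.
Sample means are xbar = 12.1250 and ybar = 52.6250.
Intercept: b0 = 52.6250 - (4.9922)(12.1250) = -7.9049.

-7.9049


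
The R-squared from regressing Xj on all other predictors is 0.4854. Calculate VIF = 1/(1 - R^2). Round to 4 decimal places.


VIF = 1 / (1 - 0.4854).
= 1 / 0.5146 = 1.9433.

1.9433


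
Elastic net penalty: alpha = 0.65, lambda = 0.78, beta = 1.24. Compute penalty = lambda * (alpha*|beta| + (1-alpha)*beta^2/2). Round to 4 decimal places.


Compute:
L1 = 0.65 * 1.24 = 0.8060.
L2 = 0.35 * 1.24^2 / 2 = 0.2691.
Penalty = 0.78 * (0.8060 + 0.2691) = 0.8386.

0.8386


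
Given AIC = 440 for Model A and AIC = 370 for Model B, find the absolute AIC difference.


|AIC_A - AIC_B| = |440 - 370| = 70.
Model B is preferred (lower AIC).

70


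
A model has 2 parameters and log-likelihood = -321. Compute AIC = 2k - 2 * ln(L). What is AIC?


AIC = 2*2 - 2*(-321).
= 4 + 642 = 646.

646


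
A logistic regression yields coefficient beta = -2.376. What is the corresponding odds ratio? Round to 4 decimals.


exp(-2.376) = 0.0929.
So the odds ratio is 0.0929.

0.0929


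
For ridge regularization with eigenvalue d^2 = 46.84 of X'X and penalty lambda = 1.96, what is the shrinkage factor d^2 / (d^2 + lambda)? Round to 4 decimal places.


d^2 + lambda = 46.84 + 1.96 = 48.8000.
Shrinkage factor = 46.84/48.8000 = 0.9598.

0.9598


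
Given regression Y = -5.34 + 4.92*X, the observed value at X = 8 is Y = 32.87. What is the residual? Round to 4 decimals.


Predicted = -5.34 + 4.92 * 8 = 34.0200.
Residual = 32.87 - 34.0200 = -1.1500.

-1.1500


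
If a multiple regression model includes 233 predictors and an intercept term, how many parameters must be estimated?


Total coefficients = number of predictors + 1 (for the intercept).
= 233 + 1 = 234.

234


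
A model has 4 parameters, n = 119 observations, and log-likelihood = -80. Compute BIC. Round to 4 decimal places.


ln(119) = 4.779123.
k * ln(n) = 4 * 4.779123 = 19.116492.
-2L = 160.
BIC = 19.116492 + 160 = 179.116492, which rounds to 179.1165.

179.1165


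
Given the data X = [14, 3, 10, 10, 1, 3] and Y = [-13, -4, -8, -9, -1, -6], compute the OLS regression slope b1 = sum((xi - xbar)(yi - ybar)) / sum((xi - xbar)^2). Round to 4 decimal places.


The sample means are xbar = 6.8333 and ybar = -6.8333.
Compute S_xx = 134.8333 and S_xy = -102.8333.
Slope b1 = S_xy / S_xx = -102.8333 / 134.8333 = -0.7627.

-0.7627


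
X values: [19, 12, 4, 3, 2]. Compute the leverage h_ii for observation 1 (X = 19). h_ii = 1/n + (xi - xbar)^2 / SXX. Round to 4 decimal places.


n = 5, xbar = 8.0000.
SXX = sum((xi - xbar)^2) = 214.0000.
h = 1/5 + (19 - 8.0000)^2 / 214.0000 = 0.7654.

0.7654


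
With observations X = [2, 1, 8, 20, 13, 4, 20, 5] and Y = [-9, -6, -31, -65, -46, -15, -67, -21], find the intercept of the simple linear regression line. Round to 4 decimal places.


Compute b1 = -3.1547 from the OLS formula.
With xbar = 9.1250 and ybar = -32.5000, the intercept is:
b0 = -32.5000 - -3.1547 * 9.1250 = -3.7133.

-3.7133


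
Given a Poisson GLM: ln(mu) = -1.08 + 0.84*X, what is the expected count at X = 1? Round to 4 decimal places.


Compute eta = -1.08 + 0.84 * 1 = -0.2400.
Apply inverse link: mu = e^-0.2400 = 0.7866.

0.7866


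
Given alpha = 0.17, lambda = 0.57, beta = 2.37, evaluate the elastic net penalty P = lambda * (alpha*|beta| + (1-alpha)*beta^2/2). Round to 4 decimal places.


L1 component = 0.17 * |2.37| = 0.4029.
L2 component = 0.83 * 2.37^2 / 2 = 2.3310.
Penalty = 0.57 * (0.4029 + 2.3310) = 0.57 * 2.7339 = 1.5583.

1.5583


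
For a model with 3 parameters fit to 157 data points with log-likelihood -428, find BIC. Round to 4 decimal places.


ln(157) = 5.056246.
k * ln(n) = 3 * 5.056246 = 15.168738.
-2L = 856.
BIC = 15.168738 + 856 = 871.168738, which rounds to 871.1687.

871.1687


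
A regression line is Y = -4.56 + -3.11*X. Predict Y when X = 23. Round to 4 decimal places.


Plug X = 23 into Y = -4.56 + -3.11*X:
Y = -4.56 + -71.5300 = -76.0900.

-76.0900


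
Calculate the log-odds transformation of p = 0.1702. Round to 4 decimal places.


Compute the odds: 0.1702/0.8298 = 0.2051.
Take the natural log: ln(0.2051) = -1.5842.

-1.5842


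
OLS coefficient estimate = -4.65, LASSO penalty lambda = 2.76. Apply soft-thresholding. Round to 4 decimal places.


Absolute value: |-4.65| = 4.65.
Compare to lambda = 2.76.
Since |beta| > lambda, coefficient = sign(beta)*(|beta| - lambda) = -1.8900.

-1.8900


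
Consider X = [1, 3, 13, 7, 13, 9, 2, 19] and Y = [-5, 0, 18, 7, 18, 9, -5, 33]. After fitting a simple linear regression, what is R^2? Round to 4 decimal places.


The fitted line is Y = -7.9135 + 2.0643*X.
SSres = 12.7095, SStot = 1213.8750.
R^2 = 1 - SSres/SStot = 0.9895.

0.9895


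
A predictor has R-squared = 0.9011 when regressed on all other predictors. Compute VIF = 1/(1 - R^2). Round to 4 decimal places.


Using VIF = 1/(1 - R^2_j):
1 - 0.9011 = 0.0989.
VIF = 10.1112.

10.1112


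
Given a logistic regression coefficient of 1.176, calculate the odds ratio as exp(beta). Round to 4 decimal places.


Odds ratio = exp(beta) = exp(1.176).
= 3.2414.

3.2414


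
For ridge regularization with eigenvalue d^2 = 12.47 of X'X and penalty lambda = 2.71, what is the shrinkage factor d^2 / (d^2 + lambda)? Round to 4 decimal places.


Compute the denominator: 12.47 + 2.71 = 15.1800.
Shrinkage factor = 12.47 / 15.1800 = 0.8215.

0.8215


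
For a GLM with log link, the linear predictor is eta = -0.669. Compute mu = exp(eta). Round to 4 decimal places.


The inverse log link gives:
mu = exp(-0.669) = 0.5122.

0.5122


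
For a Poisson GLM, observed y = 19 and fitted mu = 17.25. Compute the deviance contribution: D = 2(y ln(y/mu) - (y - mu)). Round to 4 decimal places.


First: ln(19/17.25) = 0.096627.
Then: 19 * 0.096627 = 1.835913.
y - mu = 19 - 17.25 = 1.75.
D = 2(1.835913 - 1.75) = 0.171826, which rounds to 0.1718.

0.1718


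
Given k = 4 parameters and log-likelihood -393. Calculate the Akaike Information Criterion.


AIC = 2*4 - 2*(-393).
= 8 + 786 = 794.

794


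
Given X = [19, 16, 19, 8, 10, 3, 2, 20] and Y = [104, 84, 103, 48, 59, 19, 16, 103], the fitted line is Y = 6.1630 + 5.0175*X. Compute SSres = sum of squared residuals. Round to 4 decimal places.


For each point, residual = actual - predicted.
Residuals: [2.5045, -2.4430, 1.5045, 1.6970, 2.6620, -2.2155, -0.1980, -3.5130].
Sum of squared residuals = 41.7592.

41.7592


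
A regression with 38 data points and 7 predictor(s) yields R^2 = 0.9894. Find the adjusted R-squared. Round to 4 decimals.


Plug in: Adj R^2 = 1 - (1 - 0.9894) * 37/30.
= 1 - 0.0106 * 37/30
= 1 - 0.3922 / 30
= 1 - 0.0131 = 0.9869.

0.9869


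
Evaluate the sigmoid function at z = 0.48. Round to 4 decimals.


exp(-0.4800) = 0.6188.
1 + exp(-z) = 1.6188.
sigmoid = 1/1.6188 = 0.6177.

0.6177


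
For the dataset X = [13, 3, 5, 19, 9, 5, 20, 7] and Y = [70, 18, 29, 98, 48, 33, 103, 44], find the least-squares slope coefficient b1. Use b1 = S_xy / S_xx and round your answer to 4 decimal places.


The sample means are xbar = 10.1250 and ybar = 55.3750.
Compute S_xx = 298.8750 and S_xy = 1450.6250.
Slope b1 = S_xy / S_xx = 1450.6250 / 298.8750 = 4.8536.

4.8536


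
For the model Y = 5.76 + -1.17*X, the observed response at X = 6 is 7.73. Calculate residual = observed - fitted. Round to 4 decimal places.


Fitted value at X = 6 is yhat = 5.76 + -1.17*6 = -1.2600.
Residual = 7.73 - -1.2600 = 8.9900.

8.9900


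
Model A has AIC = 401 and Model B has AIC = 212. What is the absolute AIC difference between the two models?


|AIC_A - AIC_B| = |401 - 212| = 189.
Model B is preferred (lower AIC).

189


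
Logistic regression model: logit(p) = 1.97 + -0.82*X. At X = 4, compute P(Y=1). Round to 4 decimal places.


z = 1.97 + -0.82 * 4 = -1.3100.
Sigmoid: P = 1 / (1 + exp(1.3100)) = 0.2125.

0.2125


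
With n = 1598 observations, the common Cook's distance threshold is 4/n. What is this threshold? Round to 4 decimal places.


Cook's distance cutoff = 4/n = 4/1598.
= 0.0025.

0.0025


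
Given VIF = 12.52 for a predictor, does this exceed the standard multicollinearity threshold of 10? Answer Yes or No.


Check: VIF = 12.52 vs threshold = 10.
Since 12.52 >= 10, the answer is Yes.

Yes


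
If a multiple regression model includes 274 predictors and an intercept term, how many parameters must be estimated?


Including the intercept, the model has 274 predictor coefficients + 1 intercept.
Total = 275.

275


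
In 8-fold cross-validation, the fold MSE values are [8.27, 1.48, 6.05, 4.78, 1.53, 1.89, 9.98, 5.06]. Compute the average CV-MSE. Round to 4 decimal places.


Add all fold MSEs: 39.0400.
Divide by k = 8: 39.0400/8 = 4.8800.

4.8800


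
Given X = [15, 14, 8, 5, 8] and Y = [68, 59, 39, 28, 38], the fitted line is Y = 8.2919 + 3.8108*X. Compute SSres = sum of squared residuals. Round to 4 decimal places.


Predicted values from Y = 8.2919 + 3.8108*X.
Residuals: [2.5461, -2.6431, 0.2217, 0.6541, -0.7783].
SSres = 14.5514.

14.5514


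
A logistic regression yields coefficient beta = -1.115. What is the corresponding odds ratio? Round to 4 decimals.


The odds ratio is computed as:
OR = e^(-1.115) = 0.3279.

0.3279


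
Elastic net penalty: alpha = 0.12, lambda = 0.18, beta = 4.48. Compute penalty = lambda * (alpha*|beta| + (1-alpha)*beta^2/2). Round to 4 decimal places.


alpha * |beta| = 0.12 * 4.48 = 0.5376.
(1-alpha) * beta^2/2 = 0.88 * 20.0704/2 = 8.8310.
Total = 0.18 * (0.5376 + 8.8310) = 1.6863.

1.6863


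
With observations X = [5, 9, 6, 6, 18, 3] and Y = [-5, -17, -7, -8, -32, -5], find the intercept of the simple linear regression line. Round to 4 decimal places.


The slope is b1 = -1.9557.
Sample means are xbar = 7.8333 and ybar = -12.3333.
Intercept: b0 = -12.3333 - (-1.9557)(7.8333) = 2.9860.

2.9860


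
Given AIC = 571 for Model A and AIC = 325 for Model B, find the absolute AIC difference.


|AIC_A - AIC_B| = |571 - 325| = 246.
Model B is preferred (lower AIC).

246


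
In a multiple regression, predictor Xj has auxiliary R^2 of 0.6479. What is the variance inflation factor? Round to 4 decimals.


VIF = 1 / (1 - 0.6479).
= 1 / 0.3521 = 2.8401.

2.8401


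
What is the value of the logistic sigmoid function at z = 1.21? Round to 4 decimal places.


exp(-1.2100) = 0.2982.
1 + exp(-z) = 1.2982.
sigmoid = 1/1.2982 = 0.7703.

0.7703


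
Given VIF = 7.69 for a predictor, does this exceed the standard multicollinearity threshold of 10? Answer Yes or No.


Check: VIF = 7.69 vs threshold = 10.
Since 7.69 < 10, the answer is No.

No


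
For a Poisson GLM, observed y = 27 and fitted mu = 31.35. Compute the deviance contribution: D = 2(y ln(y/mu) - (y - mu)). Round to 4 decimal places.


First: ln(27/31.35) = -0.149377.
Then: 27 * -0.149377 = -4.033179.
y - mu = 27 - 31.35 = -4.35.
D = 2(-4.033179 - -4.35) = 0.633642, which rounds to 0.6336.

0.6336


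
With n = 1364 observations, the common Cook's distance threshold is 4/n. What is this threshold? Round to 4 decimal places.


Using the rule of thumb:
Threshold = 4 / 1364 = 0.0029.

0.0029


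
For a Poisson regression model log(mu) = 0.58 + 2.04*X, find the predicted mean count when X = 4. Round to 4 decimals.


eta = 0.58 + 2.04 * 4 = 8.7400.
mu = exp(8.7400) = 6247.8957.

6247.8957


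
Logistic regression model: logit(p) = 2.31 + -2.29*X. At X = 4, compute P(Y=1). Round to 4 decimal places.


Compute z = 2.31 + (-2.29)(4) = -6.8500.
exp(-z) = 943.8809.
P = 1/(1 + 943.8809) = 0.0011.

0.0011


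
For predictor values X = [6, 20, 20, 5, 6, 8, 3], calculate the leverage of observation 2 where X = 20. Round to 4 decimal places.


Compute xbar = 9.7143 with n = 7 observations.
SXX = 309.4286.
Leverage = 1/7 + (20 - 9.7143)^2/309.4286 = 0.4848.

0.4848


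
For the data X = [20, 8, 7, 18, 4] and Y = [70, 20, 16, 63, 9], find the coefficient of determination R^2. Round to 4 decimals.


The fitted line is Y = -10.0000 + 4.0000*X.
SSres = 18.0000, SStot = 3269.2000.
R^2 = 1 - SSres/SStot = 0.9945.

0.9945


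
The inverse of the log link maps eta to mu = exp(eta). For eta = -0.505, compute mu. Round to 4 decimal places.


The inverse log link gives:
mu = exp(-0.505) = 0.6035.

0.6035


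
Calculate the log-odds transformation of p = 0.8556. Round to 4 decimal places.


1 - p = 0.1444.
p/(1-p) = 5.9252.
logit = ln(5.9252) = 1.7792.

1.7792


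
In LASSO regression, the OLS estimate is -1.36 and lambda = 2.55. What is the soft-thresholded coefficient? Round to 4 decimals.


Absolute value: |-1.36| = 1.36.
Compare to lambda = 2.55.
Since |beta| <= lambda, the coefficient is set to 0.

0.0000


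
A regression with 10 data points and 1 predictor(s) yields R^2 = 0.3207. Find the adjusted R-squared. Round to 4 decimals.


Using the formula:
(1 - 0.3207) = 0.6793.
Multiply by 9/8: 0.6793 * 9 = 6.1137, then 6.1137 / 8 = 0.7642.
Adj R^2 = 1 - 0.7642 = 0.2358.

0.2358


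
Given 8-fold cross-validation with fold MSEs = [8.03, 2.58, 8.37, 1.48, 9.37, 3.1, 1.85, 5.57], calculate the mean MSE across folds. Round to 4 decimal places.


Add all fold MSEs: 40.3500.
Divide by k = 8: 40.3500/8 = 5.0438.

5.0438


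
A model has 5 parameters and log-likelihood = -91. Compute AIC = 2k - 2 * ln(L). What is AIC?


AIC = 2k - 2*loglik = 2(5) - 2(-91).
= 10 + 182 = 192.

192


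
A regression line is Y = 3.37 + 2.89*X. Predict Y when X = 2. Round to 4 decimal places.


Plug X = 2 into Y = 3.37 + 2.89*X:
Y = 3.37 + 5.7800 = 9.1500.

9.1500


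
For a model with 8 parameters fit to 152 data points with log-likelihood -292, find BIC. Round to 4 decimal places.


ln(152) = 5.023881.
k * ln(n) = 8 * 5.023881 = 40.191048.
-2L = 584.
BIC = 40.191048 + 584 = 624.191048, which rounds to 624.1910.

624.1910


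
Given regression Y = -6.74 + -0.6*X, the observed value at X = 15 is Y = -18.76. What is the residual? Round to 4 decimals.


Fitted value at X = 15 is yhat = -6.74 + -0.6*15 = -15.7400.
Residual = -18.76 - -15.7400 = -3.0200.

-3.0200


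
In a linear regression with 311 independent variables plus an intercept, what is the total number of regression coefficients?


Including the intercept, the model has 311 predictor coefficients + 1 intercept.
Total = 312.

312


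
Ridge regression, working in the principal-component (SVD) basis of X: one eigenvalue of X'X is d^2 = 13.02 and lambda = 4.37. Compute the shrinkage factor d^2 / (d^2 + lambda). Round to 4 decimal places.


d^2 + lambda = 13.02 + 4.37 = 17.3900.
Shrinkage factor = 13.02/17.3900 = 0.7487.

0.7487


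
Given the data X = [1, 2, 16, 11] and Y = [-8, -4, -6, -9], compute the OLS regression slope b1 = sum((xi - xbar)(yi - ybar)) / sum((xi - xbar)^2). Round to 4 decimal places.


First compute the means: xbar = 7.5000, ybar = -6.7500.
Then S_xx = sum((xi - xbar)^2) = 157.0000.
S_xy = sum((xi - xbar)(yi - ybar)) = -8.5000.
b1 = S_xy / S_xx = -8.5000 / 157.0000 = -0.0541.

-0.0541


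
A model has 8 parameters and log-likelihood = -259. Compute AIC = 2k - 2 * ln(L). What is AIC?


AIC = 2*8 - 2*(-259).
= 16 + 518 = 534.

534


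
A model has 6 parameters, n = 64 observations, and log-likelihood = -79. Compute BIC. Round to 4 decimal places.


Compute k*ln(n) = 6*ln(64) = 6*4.158883 = 24.953298.
Then -2*loglik = 158.
BIC = 24.953298 + 158 = 182.953298, which rounds to 182.9533.

182.9533


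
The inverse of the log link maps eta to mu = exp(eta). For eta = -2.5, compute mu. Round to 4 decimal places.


mu = exp(eta) = exp(-2.5).
= 0.0821.

0.0821


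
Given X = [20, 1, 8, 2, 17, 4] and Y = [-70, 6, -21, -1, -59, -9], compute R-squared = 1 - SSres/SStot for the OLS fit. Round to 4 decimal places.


The fitted line is Y = 8.3299 + -3.9227*X.
SSres = 12.0670, SStot = 4987.3333.
R^2 = 1 - SSres/SStot = 0.9976.

0.9976


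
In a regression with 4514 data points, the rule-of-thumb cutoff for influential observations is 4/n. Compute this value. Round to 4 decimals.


Using the rule of thumb:
Threshold = 4 / 4514 = 0.0009.

0.0009


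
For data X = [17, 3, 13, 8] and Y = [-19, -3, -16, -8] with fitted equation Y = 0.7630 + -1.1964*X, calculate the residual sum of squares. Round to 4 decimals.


Predicted values from Y = 0.7630 + -1.1964*X.
Residuals: [0.5758, -0.1738, -1.2098, 0.8082].
SSres = 2.4786.

2.4786


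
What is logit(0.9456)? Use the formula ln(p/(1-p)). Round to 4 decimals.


Compute the odds: 0.9456/0.0544 = 17.3824.
Take the natural log: ln(17.3824) = 2.8555.

2.8555


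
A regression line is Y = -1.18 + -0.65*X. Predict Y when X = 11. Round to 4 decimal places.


Substitute X = 11 into the equation:
Y = -1.18 + -0.65 * 11 = -1.18 + -7.1500 = -8.3300.

-8.3300


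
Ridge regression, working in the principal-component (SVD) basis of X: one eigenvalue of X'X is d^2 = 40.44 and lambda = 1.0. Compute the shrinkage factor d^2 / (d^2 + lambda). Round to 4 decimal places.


d^2 + lambda = 40.44 + 1.0 = 41.4400.
Shrinkage factor = 40.44/41.4400 = 0.9759.

0.9759


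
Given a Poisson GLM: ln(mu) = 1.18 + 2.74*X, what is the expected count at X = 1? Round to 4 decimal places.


Compute eta = 1.18 + 2.74 * 1 = 3.9200.
Apply inverse link: mu = e^3.9200 = 50.4004.

50.4004


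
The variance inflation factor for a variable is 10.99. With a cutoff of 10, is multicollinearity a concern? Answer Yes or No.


Check: VIF = 10.99 vs threshold = 10.
Since 10.99 >= 10, the answer is Yes.

Yes


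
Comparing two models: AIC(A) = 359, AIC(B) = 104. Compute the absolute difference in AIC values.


Compute |359 - 104| = 255.
Model B has the smaller AIC.

255


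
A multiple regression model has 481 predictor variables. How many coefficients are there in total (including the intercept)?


Total coefficients = number of predictors + 1 (for the intercept).
= 481 + 1 = 482.

482


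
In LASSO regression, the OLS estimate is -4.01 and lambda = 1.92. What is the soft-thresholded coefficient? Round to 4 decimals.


Absolute value: |-4.01| = 4.01.
Compare to lambda = 1.92.
Since |beta| > lambda, coefficient = sign(beta)*(|beta| - lambda) = -2.0900.

-2.0900


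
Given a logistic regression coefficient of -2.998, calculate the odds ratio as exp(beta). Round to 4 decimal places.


The odds ratio is computed as:
OR = e^(-2.998) = 0.0499.

0.0499


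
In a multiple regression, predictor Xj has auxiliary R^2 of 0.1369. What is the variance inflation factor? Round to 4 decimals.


Denominator: 1 - 0.1369 = 0.8631.
VIF = 1 / 0.8631 = 1.1586.

1.1586


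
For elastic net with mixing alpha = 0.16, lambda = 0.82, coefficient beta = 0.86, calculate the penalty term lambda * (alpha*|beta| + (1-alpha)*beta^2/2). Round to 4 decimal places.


Compute:
L1 = 0.16 * 0.86 = 0.1376.
L2 = 0.84 * 0.86^2 / 2 = 0.3106.
Penalty = 0.82 * (0.1376 + 0.3106) = 0.3676.

0.3676


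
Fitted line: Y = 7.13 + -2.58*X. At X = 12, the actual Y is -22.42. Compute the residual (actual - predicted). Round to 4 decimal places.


Fitted value at X = 12 is yhat = 7.13 + -2.58*12 = -23.8300.
Residual = -22.42 - -23.8300 = 1.4100.

1.4100


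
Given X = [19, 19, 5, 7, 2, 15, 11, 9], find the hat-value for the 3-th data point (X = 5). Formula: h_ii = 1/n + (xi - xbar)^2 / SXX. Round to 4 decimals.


n = 8, xbar = 10.8750.
SXX = sum((xi - xbar)^2) = 280.8750.
h = 1/8 + (5 - 10.8750)^2 / 280.8750 = 0.2479.

0.2479


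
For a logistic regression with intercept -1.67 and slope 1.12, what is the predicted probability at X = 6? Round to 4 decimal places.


Compute z = -1.67 + (1.12)(6) = 5.0500.
exp(-z) = 0.0064.
P = 1/(1 + 0.0064) = 0.9936.

0.9936


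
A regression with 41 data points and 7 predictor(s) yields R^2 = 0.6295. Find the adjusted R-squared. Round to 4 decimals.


Plug in: Adj R^2 = 1 - (1 - 0.6295) * 40/33.
= 1 - 0.3705 * 40/33
= 1 - 14.8200 / 33
= 1 - 0.4491 = 0.5509.

0.5509


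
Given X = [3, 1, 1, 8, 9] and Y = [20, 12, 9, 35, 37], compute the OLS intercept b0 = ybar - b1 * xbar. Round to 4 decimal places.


First find the slope: b1 = 3.3243.
Means: xbar = 4.4000, ybar = 22.6000.
b0 = ybar - b1 * xbar = 22.6000 - 3.3243 * 4.4000 = 7.9730.

7.9730


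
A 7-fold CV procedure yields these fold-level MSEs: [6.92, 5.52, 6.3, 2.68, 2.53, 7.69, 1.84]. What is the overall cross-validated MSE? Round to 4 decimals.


Total MSE across folds = 33.4800.
CV-MSE = 33.4800/7 = 4.7829.

4.7829


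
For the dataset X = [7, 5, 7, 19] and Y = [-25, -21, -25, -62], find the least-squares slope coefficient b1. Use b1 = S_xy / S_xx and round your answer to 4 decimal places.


The sample means are xbar = 9.5000 and ybar = -33.2500.
Compute S_xx = 123.0000 and S_xy = -369.5000.
Slope b1 = S_xy / S_xx = -369.5000 / 123.0000 = -3.0041.

-3.0041


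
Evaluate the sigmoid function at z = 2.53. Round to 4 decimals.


First, exp(-2.5300) = 0.0797.
Then sigma(z) = 1/(1 + 0.0797) = 0.9262.

0.9262


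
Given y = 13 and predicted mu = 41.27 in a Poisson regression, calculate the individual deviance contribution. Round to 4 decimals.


Compute y*ln(y/mu) = 13*ln(13/41.27) = 13*-1.155186 = -15.017418.
y - mu = -28.27.
D = 2*(-15.017418 - (-28.27)) = 26.505164, which rounds to 26.5052.

26.5052


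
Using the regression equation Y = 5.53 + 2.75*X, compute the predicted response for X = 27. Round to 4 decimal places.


Substitute X = 27 into the equation:
Y = 5.53 + 2.75 * 27 = 5.53 + 74.2500 = 79.7800.

79.7800


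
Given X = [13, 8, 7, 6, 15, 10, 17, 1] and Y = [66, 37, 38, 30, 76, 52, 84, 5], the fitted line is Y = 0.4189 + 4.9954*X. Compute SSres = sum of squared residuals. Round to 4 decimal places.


For each point, residual = actual - predicted.
Residuals: [0.6409, -3.3821, 2.6133, -0.3913, 0.6501, 1.6271, -1.3407, -0.4143].
Sum of squared residuals = 23.8710.

23.8710


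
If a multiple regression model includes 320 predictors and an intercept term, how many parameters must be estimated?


Each predictor gets one coefficient, plus one intercept.
Total parameters = 320 + 1 = 321.

321


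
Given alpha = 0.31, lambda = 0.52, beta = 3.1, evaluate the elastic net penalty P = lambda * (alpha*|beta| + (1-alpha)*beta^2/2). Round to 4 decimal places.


L1 component = 0.31 * |3.1| = 0.9610.
L2 component = 0.69 * 3.1^2 / 2 = 3.3155.
Penalty = 0.52 * (0.9610 + 3.3155) = 0.52 * 4.2765 = 2.2238.

2.2238


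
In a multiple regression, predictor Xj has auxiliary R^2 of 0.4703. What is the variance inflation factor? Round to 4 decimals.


Using VIF = 1/(1 - R^2_j):
1 - 0.4703 = 0.5297.
VIF = 1.8879.

1.8879


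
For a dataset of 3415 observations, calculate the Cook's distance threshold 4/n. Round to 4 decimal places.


Cook's distance cutoff = 4/n = 4/3415.
= 0.0012.

0.0012


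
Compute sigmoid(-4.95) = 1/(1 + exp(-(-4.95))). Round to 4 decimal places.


First, exp(4.9500) = 141.1750.
Then sigma(z) = 1/(1 + 141.1750) = 0.0070.

0.0070


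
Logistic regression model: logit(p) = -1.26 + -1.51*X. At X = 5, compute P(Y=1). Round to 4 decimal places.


z = -1.26 + -1.51 * 5 = -8.8100.
Sigmoid: P = 1 / (1 + exp(8.8100)) = 0.0001.

0.0001


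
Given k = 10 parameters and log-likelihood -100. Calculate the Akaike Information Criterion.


Compute:
2k = 2*10 = 20.
-2*loglik = -2*(-100) = 200.
AIC = 20 + 200 = 220.

220


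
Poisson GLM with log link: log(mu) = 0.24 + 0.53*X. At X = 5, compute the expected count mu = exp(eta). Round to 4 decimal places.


Linear predictor: eta = 0.24 + (0.53)(5) = 2.8900.
Expected count: mu = exp(2.8900) = 17.9933.

17.9933


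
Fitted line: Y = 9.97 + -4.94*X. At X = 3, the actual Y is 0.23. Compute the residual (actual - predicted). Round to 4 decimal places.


Compute yhat = 9.97 + (-4.94)(3) = -4.8500.
Residual = actual - predicted = 0.23 - -4.8500 = 5.0800.

5.0800


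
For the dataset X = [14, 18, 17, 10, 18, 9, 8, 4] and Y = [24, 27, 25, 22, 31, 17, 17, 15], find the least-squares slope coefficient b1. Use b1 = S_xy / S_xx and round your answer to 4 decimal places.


First compute the means: xbar = 12.2500, ybar = 22.2500.
Then S_xx = sum((xi - xbar)^2) = 193.5000.
S_xy = sum((xi - xbar)(yi - ybar)) = 193.5000.
b1 = S_xy / S_xx = 193.5000 / 193.5000 = 1.0000.

1.0000


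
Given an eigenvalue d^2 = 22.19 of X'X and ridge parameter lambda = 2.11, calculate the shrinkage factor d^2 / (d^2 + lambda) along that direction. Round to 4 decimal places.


Compute the denominator: 22.19 + 2.11 = 24.3000.
Shrinkage factor = 22.19 / 24.3000 = 0.9132.

0.9132


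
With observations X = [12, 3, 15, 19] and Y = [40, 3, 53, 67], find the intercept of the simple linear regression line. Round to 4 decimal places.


The slope is b1 = 4.0378.
Sample means are xbar = 12.2500 and ybar = 40.7500.
Intercept: b0 = 40.7500 - (4.0378)(12.2500) = -8.7135.

-8.7135


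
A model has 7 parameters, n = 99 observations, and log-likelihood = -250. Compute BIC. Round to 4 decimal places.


ln(99) = 4.595120.
k * ln(n) = 7 * 4.595120 = 32.165840.
-2L = 500.
BIC = 32.165840 + 500 = 532.165840, which rounds to 532.1658.

532.1658


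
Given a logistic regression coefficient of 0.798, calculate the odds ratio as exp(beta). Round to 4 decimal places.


Odds ratio = exp(beta) = exp(0.798).
= 2.2211.

2.2211


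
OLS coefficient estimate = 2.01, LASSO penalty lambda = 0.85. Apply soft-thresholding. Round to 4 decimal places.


Absolute value: |2.01| = 2.01.
Compare to lambda = 0.85.
Since |beta| > lambda, coefficient = sign(beta)*(|beta| - lambda) = 1.1600.

1.1600


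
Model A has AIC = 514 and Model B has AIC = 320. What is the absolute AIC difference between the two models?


|AIC_A - AIC_B| = |514 - 320| = 194.
Model B is preferred (lower AIC).

194


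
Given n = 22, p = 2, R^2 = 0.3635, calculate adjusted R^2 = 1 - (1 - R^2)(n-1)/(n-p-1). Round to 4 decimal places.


Using the formula:
(1 - 0.3635) = 0.6365.
Multiply by 21/19: 0.6365 * 21 = 13.3665, then 13.3665 / 19 = 0.7035.
Adj R^2 = 1 - 0.7035 = 0.2965.

0.2965


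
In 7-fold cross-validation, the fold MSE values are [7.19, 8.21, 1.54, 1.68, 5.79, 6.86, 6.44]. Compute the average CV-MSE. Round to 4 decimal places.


Sum of fold MSEs = 37.7100.
Average = 37.7100 / 7 = 5.3871.

5.3871


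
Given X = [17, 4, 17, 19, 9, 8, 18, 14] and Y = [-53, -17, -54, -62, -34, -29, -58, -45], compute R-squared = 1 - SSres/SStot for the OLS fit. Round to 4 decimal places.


Fit the OLS line: b0 = -6.3097, b1 = -2.8445.
SSres = 12.2923.
SStot = 1756.0000.
R^2 = 1 - 12.2923/1756.0000 = 0.9930.

0.9930


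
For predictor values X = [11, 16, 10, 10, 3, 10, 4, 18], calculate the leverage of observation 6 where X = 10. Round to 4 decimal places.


n = 8, xbar = 10.2500.
SXX = sum((xi - xbar)^2) = 185.5000.
h = 1/8 + (10 - 10.2500)^2 / 185.5000 = 0.1253.

0.1253


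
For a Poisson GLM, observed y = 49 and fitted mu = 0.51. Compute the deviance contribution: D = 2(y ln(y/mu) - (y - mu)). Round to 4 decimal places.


Compute y*ln(y/mu) = 49*ln(49/0.51) = 49*4.565165 = 223.693085.
y - mu = 48.49.
D = 2*(223.693085 - (48.49)) = 350.406170, which rounds to 350.4062.

350.4062


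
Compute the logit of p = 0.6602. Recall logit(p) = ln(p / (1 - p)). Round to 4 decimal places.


Compute the odds: 0.6602/0.3398 = 1.9429.
Take the natural log: ln(1.9429) = 0.6642.

0.6642


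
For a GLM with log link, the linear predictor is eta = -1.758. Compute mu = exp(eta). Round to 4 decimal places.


mu = exp(eta) = exp(-1.758).
= 0.1724.

0.1724


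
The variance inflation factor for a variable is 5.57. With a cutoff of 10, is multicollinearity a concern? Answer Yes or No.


Check: VIF = 5.57 vs threshold = 10.
Since 5.57 < 10, the answer is No.

No


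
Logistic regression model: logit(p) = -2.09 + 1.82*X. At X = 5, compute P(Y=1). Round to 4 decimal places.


Linear predictor: z = -2.09 + 1.82 * 5 = 7.0100.
P = 1/(1 + exp(-7.0100)) = 1/(1 + 0.0009) = 0.9991.

0.9991


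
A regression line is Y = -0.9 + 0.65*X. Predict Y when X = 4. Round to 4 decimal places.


Plug X = 4 into Y = -0.9 + 0.65*X:
Y = -0.9 + 2.6000 = 1.7000.

1.7000


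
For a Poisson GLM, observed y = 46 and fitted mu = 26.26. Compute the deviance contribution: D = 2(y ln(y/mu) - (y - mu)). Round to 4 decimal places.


Compute y*ln(y/mu) = 46*ln(46/26.26) = 46*0.560595 = 25.787370.
y - mu = 19.74.
D = 2*(25.787370 - (19.74)) = 12.094740, which rounds to 12.0947.

12.0947


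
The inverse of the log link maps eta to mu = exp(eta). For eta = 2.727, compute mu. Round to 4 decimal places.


The inverse log link gives:
mu = exp(2.727) = 15.2870.

15.2870


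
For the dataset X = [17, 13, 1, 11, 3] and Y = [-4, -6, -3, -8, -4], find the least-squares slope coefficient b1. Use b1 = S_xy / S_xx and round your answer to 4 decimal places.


First compute the means: xbar = 9.0000, ybar = -5.0000.
Then S_xx = sum((xi - xbar)^2) = 184.0000.
S_xy = sum((xi - xbar)(yi - ybar)) = -24.0000.
b1 = S_xy / S_xx = -24.0000 / 184.0000 = -0.1304.

-0.1304


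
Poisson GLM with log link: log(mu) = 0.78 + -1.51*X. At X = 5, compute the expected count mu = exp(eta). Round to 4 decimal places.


Compute eta = 0.78 + -1.51 * 5 = -6.7700.
Apply inverse link: mu = e^-6.7700 = 0.0011.

0.0011


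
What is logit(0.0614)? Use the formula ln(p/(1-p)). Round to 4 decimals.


1 - p = 0.9386.
p/(1-p) = 0.0654.
logit = ln(0.0654) = -2.7270.

-2.7270


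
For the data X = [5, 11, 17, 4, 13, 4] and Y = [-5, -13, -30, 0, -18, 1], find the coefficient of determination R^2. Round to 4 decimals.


After computing the OLS fit (b0=8.5467, b1=-2.1533):
SSres = 19.3067, SStot = 714.8333.
R^2 = 1 - 19.3067/714.8333 = 0.9730.

0.9730


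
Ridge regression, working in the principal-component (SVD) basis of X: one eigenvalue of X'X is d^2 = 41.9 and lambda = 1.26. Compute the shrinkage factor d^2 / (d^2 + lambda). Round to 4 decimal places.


Compute the denominator: 41.9 + 1.26 = 43.1600.
Shrinkage factor = 41.9 / 43.1600 = 0.9708.

0.9708


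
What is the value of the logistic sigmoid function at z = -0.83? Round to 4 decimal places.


Compute exp(0.8300) = 2.2933.
Sigmoid = 1 / (1 + 2.2933) = 1 / 3.2933 = 0.3036.

0.3036


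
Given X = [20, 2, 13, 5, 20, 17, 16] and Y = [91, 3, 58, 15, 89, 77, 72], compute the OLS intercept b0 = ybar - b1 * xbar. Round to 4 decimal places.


First find the slope: b1 = 4.9289.
Means: xbar = 13.2857, ybar = 57.8571.
b0 = ybar - b1 * xbar = 57.8571 - 4.9289 * 13.2857 = -7.6269.

-7.6269


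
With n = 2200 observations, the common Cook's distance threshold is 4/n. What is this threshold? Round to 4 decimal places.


The threshold is 4/n.
4/2200 = 0.0018.

0.0018


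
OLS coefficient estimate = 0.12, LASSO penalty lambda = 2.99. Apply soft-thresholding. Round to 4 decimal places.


Absolute value: |0.12| = 0.12.
Compare to lambda = 2.99.
Since |beta| <= lambda, the coefficient is set to 0.

0.0000


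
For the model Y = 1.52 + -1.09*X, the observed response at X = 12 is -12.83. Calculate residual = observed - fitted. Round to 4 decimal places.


Fitted value at X = 12 is yhat = 1.52 + -1.09*12 = -11.5600.
Residual = -12.83 - -11.5600 = -1.2700.

-1.2700


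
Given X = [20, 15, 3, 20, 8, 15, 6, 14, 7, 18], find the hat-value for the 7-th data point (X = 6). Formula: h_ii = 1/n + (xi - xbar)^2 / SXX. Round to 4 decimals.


n = 10, xbar = 12.6000.
SXX = sum((xi - xbar)^2) = 340.4000.
h = 1/10 + (6 - 12.6000)^2 / 340.4000 = 0.2280.

0.2280


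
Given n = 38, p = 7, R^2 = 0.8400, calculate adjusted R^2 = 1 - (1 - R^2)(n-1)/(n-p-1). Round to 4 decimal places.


Plug in: Adj R^2 = 1 - (1 - 0.8400) * 37/30.
= 1 - 0.1600 * 37/30
= 1 - 5.9200 / 30
= 1 - 0.1973 = 0.8027.

0.8027


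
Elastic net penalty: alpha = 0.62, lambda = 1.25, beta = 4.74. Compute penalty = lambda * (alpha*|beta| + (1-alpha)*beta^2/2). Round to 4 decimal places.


alpha * |beta| = 0.62 * 4.74 = 2.9388.
(1-alpha) * beta^2/2 = 0.38 * 22.4676/2 = 4.2688.
Total = 1.25 * (2.9388 + 4.2688) = 9.0096.

9.0096


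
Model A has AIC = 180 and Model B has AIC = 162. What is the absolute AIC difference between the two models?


Absolute difference = |180 - 162| = 18.
The model with lower AIC (B) is preferred.

18


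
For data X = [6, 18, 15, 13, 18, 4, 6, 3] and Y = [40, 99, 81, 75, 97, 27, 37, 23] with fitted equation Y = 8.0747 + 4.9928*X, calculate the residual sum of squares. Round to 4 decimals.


Predicted values from Y = 8.0747 + 4.9928*X.
Residuals: [1.9685, 1.0549, -1.9667, 2.0189, -0.9451, -1.0459, -1.0315, -0.0531].
SSres = 15.9856.

15.9856


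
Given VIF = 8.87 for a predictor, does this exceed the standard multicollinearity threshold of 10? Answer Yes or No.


Check: VIF = 8.87 vs threshold = 10.
Since 8.87 < 10, the answer is No.

No


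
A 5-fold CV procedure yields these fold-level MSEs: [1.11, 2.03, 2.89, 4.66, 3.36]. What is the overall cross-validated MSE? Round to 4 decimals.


Sum of fold MSEs = 14.0500.
Average = 14.0500 / 5 = 2.8100.

2.8100


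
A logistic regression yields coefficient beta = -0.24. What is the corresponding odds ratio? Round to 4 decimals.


The odds ratio is computed as:
OR = e^(-0.24) = 0.7866.

0.7866


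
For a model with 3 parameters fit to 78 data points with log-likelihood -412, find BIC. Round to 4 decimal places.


Compute k*ln(n) = 3*ln(78) = 3*4.356709 = 13.070127.
Then -2*loglik = 824.
BIC = 13.070127 + 824 = 837.070127, which rounds to 837.0701.

837.0701


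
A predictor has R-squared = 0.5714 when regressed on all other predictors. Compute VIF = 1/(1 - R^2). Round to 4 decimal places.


Using VIF = 1/(1 - R^2_j):
1 - 0.5714 = 0.4286.
VIF = 2.3332.

2.3332


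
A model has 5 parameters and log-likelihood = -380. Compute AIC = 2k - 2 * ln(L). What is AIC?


Compute:
2k = 2*5 = 10.
-2*loglik = -2*(-380) = 760.
AIC = 10 + 760 = 770.

770


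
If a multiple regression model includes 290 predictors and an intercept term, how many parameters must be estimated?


Including the intercept, the model has 290 predictor coefficients + 1 intercept.
Total = 291.

291


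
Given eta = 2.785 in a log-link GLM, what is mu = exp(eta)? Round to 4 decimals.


mu = exp(eta) = exp(2.785).
= 16.1998.

16.1998


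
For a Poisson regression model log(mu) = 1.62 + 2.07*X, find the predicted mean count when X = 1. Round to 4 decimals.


Compute eta = 1.62 + 2.07 * 1 = 3.6900.
Apply inverse link: mu = e^3.6900 = 40.0448.

40.0448


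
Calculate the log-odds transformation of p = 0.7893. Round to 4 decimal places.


The odds are p/(1-p) = 0.7893 / 0.2107 = 3.7461.
logit(p) = ln(3.7461) = 1.3207.

1.3207


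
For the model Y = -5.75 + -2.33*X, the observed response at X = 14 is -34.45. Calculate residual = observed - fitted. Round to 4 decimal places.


Predicted = -5.75 + -2.33 * 14 = -38.3700.
Residual = -34.45 - -38.3700 = 3.9200.

3.9200


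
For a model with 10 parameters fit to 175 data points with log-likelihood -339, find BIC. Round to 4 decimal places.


ln(175) = 5.164786.
k * ln(n) = 10 * 5.164786 = 51.647860.
-2L = 678.
BIC = 51.647860 + 678 = 729.647860, which rounds to 729.6479.

729.6479


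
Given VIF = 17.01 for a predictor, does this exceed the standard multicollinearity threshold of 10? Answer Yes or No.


Check: VIF = 17.01 vs threshold = 10.
Since 17.01 >= 10, the answer is Yes.

Yes


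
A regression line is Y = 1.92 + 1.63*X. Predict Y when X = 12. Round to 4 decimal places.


Plug X = 12 into Y = 1.92 + 1.63*X:
Y = 1.92 + 19.5600 = 21.4800.

21.4800


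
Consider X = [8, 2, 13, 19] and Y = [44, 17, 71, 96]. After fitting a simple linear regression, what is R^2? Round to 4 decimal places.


The fitted line is Y = 7.5764 + 4.7070*X.
SSres = 7.5223, SStot = 3486.0000.
R^2 = 1 - SSres/SStot = 0.9978.

0.9978


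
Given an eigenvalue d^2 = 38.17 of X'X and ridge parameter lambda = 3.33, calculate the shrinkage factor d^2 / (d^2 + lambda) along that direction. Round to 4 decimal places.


Compute the denominator: 38.17 + 3.33 = 41.5000.
Shrinkage factor = 38.17 / 41.5000 = 0.9198.

0.9198


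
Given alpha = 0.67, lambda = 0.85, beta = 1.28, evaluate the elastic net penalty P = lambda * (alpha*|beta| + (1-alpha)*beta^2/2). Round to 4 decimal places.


L1 component = 0.67 * |1.28| = 0.8576.
L2 component = 0.33 * 1.28^2 / 2 = 0.2703.
Penalty = 0.85 * (0.8576 + 0.2703) = 0.85 * 1.1279 = 0.9587.

0.9587


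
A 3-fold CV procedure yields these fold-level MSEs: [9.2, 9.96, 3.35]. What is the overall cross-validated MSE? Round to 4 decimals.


Sum of fold MSEs = 22.5100.
Average = 22.5100 / 3 = 7.5033.

7.5033


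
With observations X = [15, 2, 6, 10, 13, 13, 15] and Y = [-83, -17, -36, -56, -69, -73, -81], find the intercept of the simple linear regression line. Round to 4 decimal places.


Compute b1 = -5.0020 from the OLS formula.
With xbar = 10.5714 and ybar = -59.2857, the intercept is:
b0 = -59.2857 - -5.0020 * 10.5714 = -6.4078.

-6.4078


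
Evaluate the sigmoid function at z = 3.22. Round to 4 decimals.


Compute exp(-3.2200) = 0.0400.
Sigmoid = 1 / (1 + 0.0400) = 1 / 1.0400 = 0.9616.

0.9616


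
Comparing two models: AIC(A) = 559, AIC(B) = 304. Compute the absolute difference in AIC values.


Compute |559 - 304| = 255.
Model B has the smaller AIC.

255
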